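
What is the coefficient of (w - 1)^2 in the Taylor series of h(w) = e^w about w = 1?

h(1) = e
h′(1) = e
h′′(1) = e

e/2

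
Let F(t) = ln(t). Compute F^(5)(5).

24/3125

Compute the successive derivatives at the expansion point and divide by k!.
The coefficient of (t - 5)^5 in the expansion is 1/15625, so F^(5)(5) = 5! * (1/15625) = 24/3125.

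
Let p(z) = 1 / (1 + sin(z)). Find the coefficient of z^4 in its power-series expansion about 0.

2/3

Use the geometric series for the reciprocal, then substitute.
p(0) = 1
p′(0) = -1
p′′(0) = 2
p′′′(0) = -5
p^(4)(0) = 16
So c_4 = p^(4)(0)/4! = 2/3.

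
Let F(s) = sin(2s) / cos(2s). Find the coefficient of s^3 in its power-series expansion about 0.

8/3

Divide the numerator series by the denominator series (power-series long division).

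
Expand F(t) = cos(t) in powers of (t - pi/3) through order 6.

-(t - pi/3)^6/1440 - sqrt(3)*(t - pi/3)^5/240 + (t - pi/3)^4/48 + sqrt(3)*(t - pi/3)^3/12 - (t - pi/3)^2/4 - sqrt(3)*(t - pi/3)/2 + 1/2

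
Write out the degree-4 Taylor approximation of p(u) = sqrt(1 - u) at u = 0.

-5*u^4/128 - u^3/16 - u^2/8 - u/2 + 1

[u^0] = 1;  [u^1] = -1/2;  [u^2] = -1/8;  [u^3] = -1/16;  [u^4] = -5/128.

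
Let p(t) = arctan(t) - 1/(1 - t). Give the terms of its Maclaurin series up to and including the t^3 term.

-4*t^3/3 - t^2 - 1

Add the two expansions coefficient-wise.
[t^0] = -1;  [t^1] = 0;  [t^2] = -1;  [t^3] = -4/3.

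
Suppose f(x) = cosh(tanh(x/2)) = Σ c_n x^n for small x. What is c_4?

Plug the Maclaurin series of the inner function into that of the outer and collect terms.
f(0) = 1
f′(0) = 0
f′′(0) = 1/4
f′′′(0) = 0
f^(4)(0) = -7/16

-7/384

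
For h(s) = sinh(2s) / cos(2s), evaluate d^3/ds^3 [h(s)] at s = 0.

Invert the denominator's series and multiply.
From the series, [s^3] h = 16/3; multiply by 3! = 6 to get 32.

32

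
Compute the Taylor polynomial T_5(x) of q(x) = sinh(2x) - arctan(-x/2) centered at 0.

Expand each term separately and add.
[x^0] = 0;  [x^1] = 5/2;  [x^2] = 0;  [x^3] = 31/24;  [x^4] = 0;  [x^5] = 131/480.

131*x^5/480 + 31*x^3/24 + 5*x/2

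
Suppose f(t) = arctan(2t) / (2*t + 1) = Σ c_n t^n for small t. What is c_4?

Multiply the numerator's expansion by the denominator's geometric series.
f(0) = 0
f′(0) = 2
f′′(0) = -8
f′′′(0) = 32
f^(4)(0) = -256
So c_4 = f^(4)(0)/4! = -32/3.

-32/3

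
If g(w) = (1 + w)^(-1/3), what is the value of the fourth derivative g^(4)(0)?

From the series, [w^4] g = 35/243; multiply by 4! = 24 to get 280/81.

280/81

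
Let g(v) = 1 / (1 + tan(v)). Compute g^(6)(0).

1952

Use the geometric series for the reciprocal, then substitute.
The coefficient of v^6 in the expansion is 122/45, so g^(6)(0) = 6! * (122/45) = 1952.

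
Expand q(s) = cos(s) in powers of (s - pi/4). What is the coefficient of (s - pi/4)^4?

q(pi/4) = sqrt(2)/2
q′(pi/4) = -sqrt(2)/2
q′′(pi/4) = -sqrt(2)/2
q′′′(pi/4) = sqrt(2)/2
q^(4)(pi/4) = sqrt(2)/2
So c_4 = q^(4)(pi/4)/4! = sqrt(2)/48.

sqrt(2)/48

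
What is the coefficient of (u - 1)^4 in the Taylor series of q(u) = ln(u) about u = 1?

q(1) = 0
q′(1) = 1
q′′(1) = -1
q′′′(1) = 2
q^(4)(1) = -6

-1/4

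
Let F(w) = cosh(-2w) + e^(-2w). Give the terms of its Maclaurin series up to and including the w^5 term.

Combine the two series term by term.
F(0) = 2
F′(0) = -2
F′′(0) = 8
F′′′(0) = -8
F^(4)(0) = 32
F^(5)(0) = -32
The Taylor polynomial is Σ F^(k)(0)/k! · w^k.

-4*w^5/15 + 4*w^4/3 - 4*w^3/3 + 4*w^2 - 2*w + 2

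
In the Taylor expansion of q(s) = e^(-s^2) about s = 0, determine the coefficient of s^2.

[s^0] = 1;  [s^1] = 0;  [s^2] = -1.

-1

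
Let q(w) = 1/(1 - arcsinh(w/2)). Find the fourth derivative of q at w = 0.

Substitute the inner expansion into the outer series and collect powers.
The coefficient of w^4 in the expansion is 1/24, so q^(4)(0) = 4! * (1/24) = 1.

1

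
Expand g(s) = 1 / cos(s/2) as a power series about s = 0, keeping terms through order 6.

61*s^6/46080 + 5*s^4/384 + s^2/8 + 1

Write the quotient as an unknown series and match coefficients against numerator = denominator · series.
g(0) = 1
g′(0) = 0
g′′(0) = 1/4
g′′′(0) = 0
g^(4)(0) = 5/16
g^(5)(0) = 0
g^(6)(0) = 61/64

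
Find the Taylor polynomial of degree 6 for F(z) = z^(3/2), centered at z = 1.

7*(z - 1)^6/1024 - 3*(z - 1)^5/256 + 3*(z - 1)^4/128 - (z - 1)^3/16 + 3*(z - 1)^2/8 + 3*(z - 1)/2 + 1

F(1) = 1
F′(1) = 3/2
F′′(1) = 3/4
F′′′(1) = -3/8
F^(4)(1) = 9/16
F^(5)(1) = -45/32
F^(6)(1) = 315/64
Dividing each by k! gives the coefficients c_0, ..., c_6.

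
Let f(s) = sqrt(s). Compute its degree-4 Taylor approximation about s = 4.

-5*(s - 4)^4/16384 + (s - 4)^3/512 - (s - 4)^2/64 + (s - 4)/4 + 2

f(4) = 2
f′(4) = 1/4
f′′(4) = -1/32
f′′′(4) = 3/256
f^(4)(4) = -15/2048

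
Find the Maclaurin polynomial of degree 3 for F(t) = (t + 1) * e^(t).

2*t^3/3 + 3*t^2/2 + 2*t + 1

Distribute the polynomial across the series and collect like powers.
F(0) = 1
F′(0) = 2
F′′(0) = 3
F′′′(0) = 4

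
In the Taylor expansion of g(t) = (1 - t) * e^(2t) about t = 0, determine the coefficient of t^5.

-2/5

Multiply each power in the prefactor through the base expansion.
g(0) = 1
g′(0) = 1
g′′(0) = 0
g′′′(0) = -4
g^(4)(0) = -16
g^(5)(0) = -48
So c_5 = g^(5)(0)/5! = -2/5.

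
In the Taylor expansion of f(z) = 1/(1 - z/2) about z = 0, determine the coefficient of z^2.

Use the known series and substitute for the argument.
So c_2 = f′′(0)/2! = 1/4.

1/4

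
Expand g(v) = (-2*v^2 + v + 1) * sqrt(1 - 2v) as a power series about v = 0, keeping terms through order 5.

-v^5/2 - v^4/8 + v^3 - 7*v^2/2 + 1

Multiply each power in the prefactor through the base expansion.
[v^0] = 1;  [v^1] = 0;  [v^2] = -7/2;  [v^3] = 1;  [v^4] = -1/8;  [v^5] = -1/2.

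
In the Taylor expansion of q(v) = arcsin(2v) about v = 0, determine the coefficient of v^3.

Compute the successive derivatives at the expansion point and divide by k!.
[v^0] = 0;  [v^1] = 2;  [v^2] = 0;  [v^3] = 4/3.

4/3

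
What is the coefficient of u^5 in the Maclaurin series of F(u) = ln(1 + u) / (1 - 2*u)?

Expand 1/(denominator) as a geometric series and multiply by the numerator's series.
F(0) = 0
F′(0) = 1
F′′(0) = 3
F′′′(0) = 20
F^(4)(0) = 154
F^(5)(0) = 1564
The Taylor polynomial is Σ F^(k)(0)/k! · u^k.

391/30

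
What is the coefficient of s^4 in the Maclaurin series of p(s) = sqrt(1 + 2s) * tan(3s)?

Expand each factor separately, then convolve coefficients.
[s^0] = 0;  [s^1] = 3;  [s^2] = 3;  [s^3] = 15/2;  [s^4] = 21/2.
So c_4 = p^(4)(0)/4! = 21/2.

21/2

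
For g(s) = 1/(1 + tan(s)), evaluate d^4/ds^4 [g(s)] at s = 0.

40

Compose series: expand the inner function first, then feed it into the outer expansion.
The coefficient of s^4 in the expansion is 5/3, so g^(4)(0) = 4! * (5/3) = 40.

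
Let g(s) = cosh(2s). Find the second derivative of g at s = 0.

The coefficient of s^2 in the expansion is 2, so g′′(0) = 2! * (2) = 4.

4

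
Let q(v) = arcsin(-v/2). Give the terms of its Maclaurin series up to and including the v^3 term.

-v^3/48 - v/2

[v^0] = 0;  [v^1] = -1/2;  [v^2] = 0;  [v^3] = -1/48.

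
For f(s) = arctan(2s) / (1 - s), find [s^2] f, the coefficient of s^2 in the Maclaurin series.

Write out both Maclaurin series and multiply, keeping only the needed powers.
f(0) = 0
f′(0) = 2
f′′(0) = 4
So c_2 = f′′(0)/2! = 2.

2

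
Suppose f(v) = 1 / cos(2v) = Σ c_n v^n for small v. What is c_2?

Write the quotient as an unknown series and match coefficients against numerator = denominator · series.
f(0) = 1
f′(0) = 0
f′′(0) = 4
Dividing each by k! gives the coefficients c_0, ..., c_2.

2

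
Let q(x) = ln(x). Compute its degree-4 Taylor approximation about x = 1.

-(x - 1)^4/4 + (x - 1)^3/3 - (x - 1)^2/2 + (x - 1)

q(1) = 0
q′(1) = 1
q′′(1) = -1
q′′′(1) = 2
q^(4)(1) = -6
Then c_k = q^(k)(1)/k! gives each Taylor coefficient.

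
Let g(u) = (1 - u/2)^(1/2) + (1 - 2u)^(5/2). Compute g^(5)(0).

-46185/1024

Expand each term separately and add.
The coefficient of u^5 in the expansion is -3079/8192, so g^(5)(0) = 5! * (-3079/8192) = -46185/1024.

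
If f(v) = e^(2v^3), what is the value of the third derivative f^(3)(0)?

12

The coefficient of v^3 in the expansion is 2, so f′′′(0) = 3! * (2) = 12.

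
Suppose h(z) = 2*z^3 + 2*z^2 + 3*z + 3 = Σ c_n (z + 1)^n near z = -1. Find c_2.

Differentiate repeatedly and evaluate at the center.
h(-1) = 0
h′(-1) = 5
h′′(-1) = -8
The Taylor polynomial is Σ h^(k)(-1)/k! · (z + 1)^k.

-4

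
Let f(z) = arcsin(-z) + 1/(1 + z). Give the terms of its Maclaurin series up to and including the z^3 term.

Combine the two series term by term.
f(0) = 1
f′(0) = -2
f′′(0) = 2
f′′′(0) = -7

-7*z^3/6 + z^2 - 2*z + 1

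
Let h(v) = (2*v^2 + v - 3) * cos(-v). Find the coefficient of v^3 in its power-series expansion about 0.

Shift and add copies of the series according to the polynomial's terms.
h(0) = -3
h′(0) = 1
h′′(0) = 7
h′′′(0) = -3
So c_3 = h′′′(0)/3! = -1/2.

-1/2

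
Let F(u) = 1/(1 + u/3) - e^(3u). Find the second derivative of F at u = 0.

-79/9

Expand each term separately and add.
The coefficient of u^2 in the expansion is -79/18, so F′′(0) = 2! * (-79/18) = -79/9.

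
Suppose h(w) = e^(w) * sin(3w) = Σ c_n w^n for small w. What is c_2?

3

Expand each factor separately, then convolve coefficients.
h(0) = 0
h′(0) = 3
h′′(0) = 6
The Taylor polynomial is Σ h^(k)(0)/k! · w^k.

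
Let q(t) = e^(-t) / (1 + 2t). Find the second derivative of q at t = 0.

Write out both Maclaurin series and multiply, keeping only the needed powers.
From the series, [t^2] q = 13/2; multiply by 2! = 2 to get 13.

13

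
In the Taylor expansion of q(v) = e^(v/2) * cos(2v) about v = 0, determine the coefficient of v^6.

Write out both Maclaurin series and multiply, keeping only the needed powers.
[v^0] = 1;  [v^1] = 1/2;  [v^2] = -15/8;  [v^3] = -47/48;  [v^4] = 161/384;  [v^5] = 1121/3840;  [v^6] = -11/1024.
So c_6 = q^(6)(0)/6! = -11/1024.

-11/1024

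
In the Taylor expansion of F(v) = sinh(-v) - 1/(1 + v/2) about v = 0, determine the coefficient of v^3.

-1/24

Expand each term separately and add.
[v^0] = -1;  [v^1] = -1/2;  [v^2] = -1/4;  [v^3] = -1/24.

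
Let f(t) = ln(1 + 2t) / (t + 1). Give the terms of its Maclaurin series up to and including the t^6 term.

Multiply the numerator's expansion by the denominator's geometric series.
f(0) = 0
f′(0) = 2
f′′(0) = -8
f′′′(0) = 40
f^(4)(0) = -256
f^(5)(0) = 2048
f^(6)(0) = -19968
Then c_k = f^(k)(0)/k! gives each Taylor coefficient.

-416*t^6/15 + 256*t^5/15 - 32*t^4/3 + 20*t^3/3 - 4*t^2 + 2*t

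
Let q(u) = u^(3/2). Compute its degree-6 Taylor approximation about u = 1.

7*(u - 1)^6/1024 - 3*(u - 1)^5/256 + 3*(u - 1)^4/128 - (u - 1)^3/16 + 3*(u - 1)^2/8 + 3*(u - 1)/2 + 1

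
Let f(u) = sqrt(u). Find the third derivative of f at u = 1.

The coefficient of (u - 1)^3 in the expansion is 1/16, so f′′′(1) = 3! * (1/16) = 3/8.

3/8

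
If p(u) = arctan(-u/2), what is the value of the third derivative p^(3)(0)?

1/4

The coefficient of u^3 in the expansion is 1/24, so p′′′(0) = 3! * (1/24) = 1/4.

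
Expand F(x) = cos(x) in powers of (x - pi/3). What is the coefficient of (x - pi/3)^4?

1/48

F(pi/3) = 1/2
F′(pi/3) = -sqrt(3)/2
F′′(pi/3) = -1/2
F′′′(pi/3) = sqrt(3)/2
F^(4)(pi/3) = 1/2
The Taylor polynomial is Σ F^(k)(pi/3)/k! · (x - pi/3)^k.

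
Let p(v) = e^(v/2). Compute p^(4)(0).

The coefficient of v^4 in the expansion is 1/384, so p^(4)(0) = 4! * (1/384) = 1/16.

1/16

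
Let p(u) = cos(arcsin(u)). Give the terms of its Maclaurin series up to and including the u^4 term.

-u^4/8 - u^2/2 + 1

Plug the Maclaurin series of the inner function into that of the outer and collect terms.
p(0) = 1
p′(0) = 0
p′′(0) = -1
p′′′(0) = 0
p^(4)(0) = -3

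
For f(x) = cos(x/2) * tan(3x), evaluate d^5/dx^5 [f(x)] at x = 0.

60063/16

Take the Cauchy product of the two expansions.
From the series, [x^5] f = 20021/640; multiply by 5! = 120 to get 60063/16.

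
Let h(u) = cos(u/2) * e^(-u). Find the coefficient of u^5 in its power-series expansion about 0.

Multiply the two series term by term and collect like powers.
h(0) = 1
h′(0) = -1
h′′(0) = 3/4
h′′′(0) = -1/4
h^(4)(0) = -7/16
h^(5)(0) = 19/16
Dividing each by k! gives the coefficients c_0, ..., c_5.

19/1920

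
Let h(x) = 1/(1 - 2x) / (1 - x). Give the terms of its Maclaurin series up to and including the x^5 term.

63*x^5 + 31*x^4 + 15*x^3 + 7*x^2 + 3*x + 1

Write out both Maclaurin series and multiply, keeping only the needed powers.
h(0) = 1
h′(0) = 3
h′′(0) = 14
h′′′(0) = 90
h^(4)(0) = 744
h^(5)(0) = 7560
The Taylor polynomial is Σ h^(k)(0)/k! · x^k.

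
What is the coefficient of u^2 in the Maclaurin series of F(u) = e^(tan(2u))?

Plug the Maclaurin series of the inner function into that of the outer and collect terms.
[u^0] = 1;  [u^1] = 2;  [u^2] = 2.
So c_2 = F′′(0)/2! = 2.

2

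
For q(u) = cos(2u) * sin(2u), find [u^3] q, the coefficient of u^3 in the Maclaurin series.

-16/3

Take the Cauchy product of the two expansions.
q(0) = 0
q′(0) = 2
q′′(0) = 0
q′′′(0) = -32
The Taylor polynomial is Σ q^(k)(0)/k! · u^k.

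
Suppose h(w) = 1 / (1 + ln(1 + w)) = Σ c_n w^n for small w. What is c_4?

11/3

Write 1/(1+u) = 1 - u + u^2 - u^3 + ... and substitute the series for u.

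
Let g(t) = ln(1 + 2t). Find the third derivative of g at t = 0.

16

The coefficient of t^3 in the expansion is 8/3, so g′′′(0) = 3! * (8/3) = 16.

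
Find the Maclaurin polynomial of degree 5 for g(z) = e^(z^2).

[z^0] = 1;  [z^1] = 0;  [z^2] = 1;  [z^3] = 0;  [z^4] = 1/2;  [z^5] = 0.

z^4/2 + z^2 + 1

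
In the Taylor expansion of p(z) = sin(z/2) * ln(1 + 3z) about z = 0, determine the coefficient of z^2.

3/2

Multiply the two series term by term and collect like powers.
[z^0] = 0;  [z^1] = 0;  [z^2] = 3/2.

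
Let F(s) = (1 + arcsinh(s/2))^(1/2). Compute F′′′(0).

-1/64

Plug the Maclaurin series of the inner function into that of the outer and collect terms.
The coefficient of s^3 in the expansion is -1/384, so F′′′(0) = 3! * (-1/384) = -1/64.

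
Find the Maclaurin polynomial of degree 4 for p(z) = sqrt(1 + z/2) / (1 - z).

Expand each factor separately, then convolve coefficients.

2507*z^4/2048 + 157*z^3/128 + 39*z^2/32 + 5*z/4 + 1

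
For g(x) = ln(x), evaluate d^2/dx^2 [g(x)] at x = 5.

From the series, [(x - 5)^2] g = -1/50; multiply by 2! = 2 to get -1/25.

-1/25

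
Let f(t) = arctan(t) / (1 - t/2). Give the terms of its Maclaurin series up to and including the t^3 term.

Take the Cauchy product of the two expansions.
[t^0] = 0;  [t^1] = 1;  [t^2] = 1/2;  [t^3] = -1/12.

-t^3/12 + t^2/2 + t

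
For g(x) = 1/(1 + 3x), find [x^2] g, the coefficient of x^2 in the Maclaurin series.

g(0) = 1
g′(0) = -3
g′′(0) = 18
So c_2 = g′′(0)/2! = 9.

9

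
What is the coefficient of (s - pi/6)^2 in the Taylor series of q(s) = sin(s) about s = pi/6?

-1/4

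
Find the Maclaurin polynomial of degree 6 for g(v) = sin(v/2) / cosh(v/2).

Divide the numerator series by the denominator series (power-series long division).
[v^0] = 0;  [v^1] = 1/2;  [v^2] = 0;  [v^3] = -1/12;  [v^4] = 0;  [v^5] = 3/320;  [v^6] = 0.

3*v^5/320 - v^3/12 + v/2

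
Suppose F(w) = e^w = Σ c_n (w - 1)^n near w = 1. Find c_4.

e/24

F(1) = e
F′(1) = e
F′′(1) = e
F′′′(1) = e
F^(4)(1) = e
Then c_k = F^(k)(1)/k! gives each Taylor coefficient.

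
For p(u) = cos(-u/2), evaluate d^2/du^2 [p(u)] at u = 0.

-1/4

Differentiate repeatedly and evaluate at the center.
The coefficient of u^2 in the expansion is -1/8, so p′′(0) = 2! * (-1/8) = -1/4.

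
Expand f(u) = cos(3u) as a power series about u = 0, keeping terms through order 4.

Compute the successive derivatives at the expansion point and divide by k!.
f(0) = 1
f′(0) = 0
f′′(0) = -9
f′′′(0) = 0
f^(4)(0) = 81
The Taylor polynomial is Σ f^(k)(0)/k! · u^k.

27*u^4/8 - 9*u^2/2 + 1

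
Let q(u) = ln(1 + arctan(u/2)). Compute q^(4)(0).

Compose series: expand the inner function first, then feed it into the outer expansion.
The coefficient of u^4 in the expansion is 1/192, so q^(4)(0) = 4! * (1/192) = 1/8.

1/8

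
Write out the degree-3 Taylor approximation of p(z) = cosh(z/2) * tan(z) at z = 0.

11*z^3/24 + z

Write out both Maclaurin series and multiply, keeping only the needed powers.
p(0) = 0
p′(0) = 1
p′′(0) = 0
p′′′(0) = 11/4
Then c_k = p^(k)(0)/k! gives each Taylor coefficient.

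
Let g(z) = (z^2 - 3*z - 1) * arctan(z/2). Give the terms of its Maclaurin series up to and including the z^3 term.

Multiply each power in the prefactor through the base expansion.
g(0) = 0
g′(0) = -1/2
g′′(0) = -3
g′′′(0) = 13/4
The Taylor polynomial is Σ g^(k)(0)/k! · z^k.

13*z^3/24 - 3*z^2/2 - z/2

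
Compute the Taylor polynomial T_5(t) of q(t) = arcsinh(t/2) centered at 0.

3*t^5/1280 - t^3/48 + t/2

q(0) = 0
q′(0) = 1/2
q′′(0) = 0
q′′′(0) = -1/8
q^(4)(0) = 0
q^(5)(0) = 9/32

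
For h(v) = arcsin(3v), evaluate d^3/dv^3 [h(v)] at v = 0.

Use the known series and substitute for the argument.
The coefficient of v^3 in the expansion is 9/2, so h′′′(0) = 3! * (9/2) = 27.

27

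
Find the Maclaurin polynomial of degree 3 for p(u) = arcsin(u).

u^3/6 + u

p(0) = 0
p′(0) = 1
p′′(0) = 0
p′′′(0) = 1
Then c_k = p^(k)(0)/k! gives each Taylor coefficient.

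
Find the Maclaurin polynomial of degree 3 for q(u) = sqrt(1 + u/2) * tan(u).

Expand each factor separately, then convolve coefficients.
q(0) = 0
q′(0) = 1
q′′(0) = 1/2
q′′′(0) = 29/16

29*u^3/96 + u^2/4 + u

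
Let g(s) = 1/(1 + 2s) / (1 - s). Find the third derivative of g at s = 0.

-30

Multiply the two series term by term and collect like powers.
The coefficient of s^3 in the expansion is -5, so g′′′(0) = 3! * (-5) = -30.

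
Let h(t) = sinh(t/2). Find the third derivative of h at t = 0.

The coefficient of t^3 in the expansion is 1/48, so h′′′(0) = 3! * (1/48) = 1/8.

1/8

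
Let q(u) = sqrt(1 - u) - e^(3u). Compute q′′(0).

Add the two expansions coefficient-wise.
From the series, [u^2] q = -37/8; multiply by 2! = 2 to get -37/4.

-37/4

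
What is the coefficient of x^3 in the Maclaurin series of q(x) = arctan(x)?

-1/3

[x^0] = 0;  [x^1] = 1;  [x^2] = 0;  [x^3] = -1/3.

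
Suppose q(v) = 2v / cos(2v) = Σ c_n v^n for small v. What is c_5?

Invert the denominator's series and multiply.
q(0) = 0
q′(0) = 2
q′′(0) = 0
q′′′(0) = 24
q^(4)(0) = 0
q^(5)(0) = 800
So c_5 = q^(5)(0)/5! = 20/3.

20/3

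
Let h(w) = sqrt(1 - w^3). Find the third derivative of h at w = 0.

-3

Use the known series and substitute for the argument.
The coefficient of w^3 in the expansion is -1/2, so h′′′(0) = 3! * (-1/2) = -3.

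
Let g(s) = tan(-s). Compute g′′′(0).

-2

Differentiate repeatedly and evaluate at the center.
From the series, [s^3] g = -1/3; multiply by 3! = 6 to get -2.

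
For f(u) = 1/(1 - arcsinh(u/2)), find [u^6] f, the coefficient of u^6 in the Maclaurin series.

23/2880

Compose series: expand the inner function first, then feed it into the outer expansion.
So c_6 = f^(6)(0)/6! = 23/2880.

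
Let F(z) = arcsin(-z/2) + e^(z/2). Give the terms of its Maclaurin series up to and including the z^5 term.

-z^5/480 + z^4/384 + z^2/8 + 1

Combine the two series term by term.
F(0) = 1
F′(0) = 0
F′′(0) = 1/4
F′′′(0) = 0
F^(4)(0) = 1/16
F^(5)(0) = -1/4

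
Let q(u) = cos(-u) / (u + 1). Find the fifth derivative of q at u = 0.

-65

Expand 1/(denominator) as a geometric series and multiply by the numerator's series.
The coefficient of u^5 in the expansion is -13/24, so q^(5)(0) = 5! * (-13/24) = -65.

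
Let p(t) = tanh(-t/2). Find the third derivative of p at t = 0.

Differentiate repeatedly and evaluate at the center.
The coefficient of t^3 in the expansion is 1/24, so p′′′(0) = 3! * (1/24) = 1/4.

1/4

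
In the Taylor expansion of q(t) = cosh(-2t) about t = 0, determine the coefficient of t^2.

2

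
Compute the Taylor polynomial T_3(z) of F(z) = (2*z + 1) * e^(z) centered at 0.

7*z^3/6 + 5*z^2/2 + 3*z + 1

Multiply each power in the prefactor through the base expansion.
F(0) = 1
F′(0) = 3
F′′(0) = 5
F′′′(0) = 7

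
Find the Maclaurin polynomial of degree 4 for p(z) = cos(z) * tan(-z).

Multiply the two series term by term and collect like powers.
[z^0] = 0;  [z^1] = -1;  [z^2] = 0;  [z^3] = 1/6;  [z^4] = 0.

z^3/6 - z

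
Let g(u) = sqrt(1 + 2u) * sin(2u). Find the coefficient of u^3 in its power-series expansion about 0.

Write out both Maclaurin series and multiply, keeping only the needed powers.
So c_3 = g′′′(0)/3! = -7/3.

-7/3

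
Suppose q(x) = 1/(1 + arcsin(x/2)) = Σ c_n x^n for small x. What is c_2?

Plug the Maclaurin series of the inner function into that of the outer and collect terms.
q(0) = 1
q′(0) = -1/2
q′′(0) = 1/2
So c_2 = q′′(0)/2! = 1/4.

1/4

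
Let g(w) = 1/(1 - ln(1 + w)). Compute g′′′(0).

Compose series: expand the inner function first, then feed it into the outer expansion.
The coefficient of w^3 in the expansion is 1/3, so g′′′(0) = 3! * (1/3) = 2.

2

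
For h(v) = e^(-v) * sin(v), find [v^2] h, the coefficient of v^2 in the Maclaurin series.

Multiply the two series term by term and collect like powers.
h(0) = 0
h′(0) = 1
h′′(0) = -2
So c_2 = h′′(0)/2! = -1.

-1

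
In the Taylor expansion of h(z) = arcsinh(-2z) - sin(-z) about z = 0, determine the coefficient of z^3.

7/6

Add the two expansions coefficient-wise.
h(0) = 0
h′(0) = -1
h′′(0) = 0
h′′′(0) = 7
The Taylor polynomial is Σ h^(k)(0)/k! · z^k.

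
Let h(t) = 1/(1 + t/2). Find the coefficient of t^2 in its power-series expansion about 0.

[t^0] = 1;  [t^1] = -1/2;  [t^2] = 1/4.

1/4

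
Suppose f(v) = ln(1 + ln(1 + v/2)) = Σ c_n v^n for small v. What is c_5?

Let u equal the inner series; expand the outer function in u and truncate.
[v^0] = 0;  [v^1] = 1/2;  [v^2] = -1/4;  [v^3] = 7/48;  [v^4] = -35/384;  [v^5] = 19/320.
So c_5 = f^(5)(0)/5! = 19/320.

19/320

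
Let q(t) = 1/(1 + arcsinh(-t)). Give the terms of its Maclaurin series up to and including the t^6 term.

23*t^6/45 + 23*t^5/40 + 2*t^4/3 + 5*t^3/6 + t^2 + t + 1

Let u equal the inner series; expand the outer function in u and truncate.
[t^0] = 1;  [t^1] = 1;  [t^2] = 1;  [t^3] = 5/6;  [t^4] = 2/3;  [t^5] = 23/40;  [t^6] = 23/45.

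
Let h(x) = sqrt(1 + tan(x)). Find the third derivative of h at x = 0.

Compose series: expand the inner function first, then feed it into the outer expansion.
From the series, [x^3] h = 11/48; multiply by 3! = 6 to get 11/8.

11/8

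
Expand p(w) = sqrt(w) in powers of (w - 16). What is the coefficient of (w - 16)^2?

-1/512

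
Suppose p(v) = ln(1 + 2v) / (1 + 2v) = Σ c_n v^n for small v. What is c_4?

Write out both Maclaurin series and multiply, keeping only the needed powers.
p(0) = 0
p′(0) = 2
p′′(0) = -12
p′′′(0) = 88
p^(4)(0) = -800
So c_4 = p^(4)(0)/4! = -100/3.

-100/3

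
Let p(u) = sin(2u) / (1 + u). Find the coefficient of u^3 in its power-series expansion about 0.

Multiply the two series term by term and collect like powers.

2/3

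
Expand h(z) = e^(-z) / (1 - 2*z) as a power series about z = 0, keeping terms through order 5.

2329*z^5/120 + 233*z^4/24 + 29*z^3/6 + 5*z^2/2 + z + 1

Use 1/(1 - r) = Σ r^k on the denominator, then take the Cauchy product.
[z^0] = 1;  [z^1] = 1;  [z^2] = 5/2;  [z^3] = 29/6;  [z^4] = 233/24;  [z^5] = 2329/120.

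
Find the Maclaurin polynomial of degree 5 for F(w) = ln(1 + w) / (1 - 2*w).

Use 1/(1 - r) = Σ r^k on the denominator, then take the Cauchy product.
[w^0] = 0;  [w^1] = 1;  [w^2] = 3/2;  [w^3] = 10/3;  [w^4] = 77/12;  [w^5] = 391/30.

391*w^5/30 + 77*w^4/12 + 10*w^3/3 + 3*w^2/2 + w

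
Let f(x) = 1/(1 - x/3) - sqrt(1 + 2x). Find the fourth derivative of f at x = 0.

413/27

Add the two expansions coefficient-wise.
The coefficient of x^4 in the expansion is 413/648, so f^(4)(0) = 4! * (413/648) = 413/27.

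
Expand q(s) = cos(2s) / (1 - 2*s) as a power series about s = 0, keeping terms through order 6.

1556*s^6/45 + 52*s^5/3 + 26*s^4/3 + 4*s^3 + 2*s^2 + 2*s + 1

Use 1/(1 - r) = Σ r^k on the denominator, then take the Cauchy product.
[s^0] = 1;  [s^1] = 2;  [s^2] = 2;  [s^3] = 4;  [s^4] = 26/3;  [s^5] = 52/3;  [s^6] = 1556/45.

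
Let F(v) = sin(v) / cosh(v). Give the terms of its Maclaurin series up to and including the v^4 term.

-2*v^3/3 + v

Invert the denominator's series and multiply.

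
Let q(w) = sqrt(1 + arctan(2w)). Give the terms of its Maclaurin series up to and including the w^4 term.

17*w^4/24 - 5*w^3/6 - w^2/2 + w + 1

Let u equal the inner series; expand the outer function in u and truncate.
q(0) = 1
q′(0) = 1
q′′(0) = -1
q′′′(0) = -5
q^(4)(0) = 17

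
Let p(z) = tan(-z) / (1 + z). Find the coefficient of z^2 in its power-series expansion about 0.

Multiply the two series term by term and collect like powers.
p(0) = 0
p′(0) = -1
p′′(0) = 2

1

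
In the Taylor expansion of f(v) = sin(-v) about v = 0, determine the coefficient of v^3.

1/6

c_3 = f′′′(0)/3! = 1/6.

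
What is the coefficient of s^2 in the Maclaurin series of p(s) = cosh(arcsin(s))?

Compose series: expand the inner function first, then feed it into the outer expansion.
p(0) = 1
p′(0) = 0
p′′(0) = 1
So c_2 = p′′(0)/2! = 1/2.

1/2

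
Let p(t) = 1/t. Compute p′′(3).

Use the known series and substitute for the argument.
The coefficient of (t - 3)^2 in the expansion is 1/27, so p′′(3) = 2! * (1/27) = 2/27.

2/27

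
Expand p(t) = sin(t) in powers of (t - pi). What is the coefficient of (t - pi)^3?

[(t - pi)^0] = 0;  [(t - pi)^1] = -1;  [(t - pi)^2] = 0;  [(t - pi)^3] = 1/6.

1/6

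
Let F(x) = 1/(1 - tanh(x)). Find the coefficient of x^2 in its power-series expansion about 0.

Plug the Maclaurin series of the inner function into that of the outer and collect terms.
So c_2 = F′′(0)/2! = 1.

1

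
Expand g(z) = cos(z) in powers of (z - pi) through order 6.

(z - pi)^6/720 - (z - pi)^4/24 + (z - pi)^2/2 - 1

g(pi) = -1
g′(pi) = 0
g′′(pi) = 1
g′′′(pi) = 0
g^(4)(pi) = -1
g^(5)(pi) = 0
g^(6)(pi) = 1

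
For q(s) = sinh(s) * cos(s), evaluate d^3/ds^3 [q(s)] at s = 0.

Take the Cauchy product of the two expansions.
From the series, [s^3] q = -1/3; multiply by 3! = 6 to get -2.

-2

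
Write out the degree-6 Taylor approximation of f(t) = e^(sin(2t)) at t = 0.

Let u equal the inner series; expand the outer function in u and truncate.
f(0) = 1
f′(0) = 2
f′′(0) = 4
f′′′(0) = 0
f^(4)(0) = -48
f^(5)(0) = -256
f^(6)(0) = -192

-4*t^6/15 - 32*t^5/15 - 2*t^4 + 2*t^2 + 2*t + 1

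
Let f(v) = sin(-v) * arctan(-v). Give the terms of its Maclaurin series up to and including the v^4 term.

-v^4/2 + v^2

Multiply the two series term by term and collect like powers.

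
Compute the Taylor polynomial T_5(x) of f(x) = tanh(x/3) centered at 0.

Use the known series and substitute for the argument.

2*x^5/3645 - x^3/81 + x/3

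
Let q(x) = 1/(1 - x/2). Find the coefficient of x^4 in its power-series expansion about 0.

1/16

q(0) = 1
q′(0) = 1/2
q′′(0) = 1/2
q′′′(0) = 3/4
q^(4)(0) = 3/2
So c_4 = q^(4)(0)/4! = 1/16.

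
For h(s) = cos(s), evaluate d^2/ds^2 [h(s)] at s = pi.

1

The coefficient of (s - pi)^2 in the expansion is 1/2, so h′′(pi) = 2! * (1/2) = 1.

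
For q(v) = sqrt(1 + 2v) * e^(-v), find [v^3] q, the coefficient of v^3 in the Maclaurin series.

4/3

Write out both Maclaurin series and multiply, keeping only the needed powers.
[v^0] = 1;  [v^1] = 0;  [v^2] = -1;  [v^3] = 4/3.
So c_3 = q′′′(0)/3! = 4/3.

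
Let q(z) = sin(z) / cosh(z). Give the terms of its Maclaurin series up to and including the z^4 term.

Divide the numerator series by the denominator series (power-series long division).
q(0) = 0
q′(0) = 1
q′′(0) = 0
q′′′(0) = -4
q^(4)(0) = 0

-2*z^3/3 + z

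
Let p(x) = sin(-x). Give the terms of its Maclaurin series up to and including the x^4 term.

x^3/6 - x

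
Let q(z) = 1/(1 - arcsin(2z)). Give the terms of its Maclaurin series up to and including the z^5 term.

252*z^5/5 + 64*z^4/3 + 28*z^3/3 + 4*z^2 + 2*z + 1

Plug the Maclaurin series of the inner function into that of the outer and collect terms.
q(0) = 1
q′(0) = 2
q′′(0) = 8
q′′′(0) = 56
q^(4)(0) = 512
q^(5)(0) = 6048
Dividing each by k! gives the coefficients c_0, ..., c_5.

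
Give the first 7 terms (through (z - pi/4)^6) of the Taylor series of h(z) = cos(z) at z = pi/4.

h(pi/4) = sqrt(2)/2
h′(pi/4) = -sqrt(2)/2
h′′(pi/4) = -sqrt(2)/2
h′′′(pi/4) = sqrt(2)/2
h^(4)(pi/4) = sqrt(2)/2
h^(5)(pi/4) = -sqrt(2)/2
h^(6)(pi/4) = -sqrt(2)/2
Dividing each by k! gives the coefficients c_0, ..., c_6.

-sqrt(2)*(z - pi/4)^6/1440 - sqrt(2)*(z - pi/4)^5/240 + sqrt(2)*(z - pi/4)^4/48 + sqrt(2)*(z - pi/4)^3/12 - sqrt(2)*(z - pi/4)^2/4 - sqrt(2)*(z - pi/4)/2 + sqrt(2)/2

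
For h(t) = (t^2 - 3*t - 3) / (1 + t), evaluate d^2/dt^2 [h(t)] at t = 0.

2

Multiply each power in the prefactor through the base expansion.
The coefficient of t^2 in the expansion is 1, so h′′(0) = 2! * (1) = 2.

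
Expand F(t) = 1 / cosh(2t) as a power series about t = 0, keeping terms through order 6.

-244*t^6/45 + 10*t^4/3 - 2*t^2 + 1

Divide the numerator series by the denominator series (power-series long division).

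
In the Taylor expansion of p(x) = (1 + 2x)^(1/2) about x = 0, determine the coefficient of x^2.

[x^0] = 1;  [x^1] = 1;  [x^2] = -1/2.

-1/2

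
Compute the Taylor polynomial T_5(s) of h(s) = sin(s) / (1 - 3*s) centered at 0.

Multiply the numerator's expansion by the denominator's geometric series.
h(0) = 0
h′(0) = 1
h′′(0) = 6
h′′′(0) = 53
h^(4)(0) = 636
h^(5)(0) = 9541

9541*s^5/120 + 53*s^4/2 + 53*s^3/6 + 3*s^2 + s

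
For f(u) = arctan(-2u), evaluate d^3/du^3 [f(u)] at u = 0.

The coefficient of u^3 in the expansion is 8/3, so f′′′(0) = 3! * (8/3) = 16.

16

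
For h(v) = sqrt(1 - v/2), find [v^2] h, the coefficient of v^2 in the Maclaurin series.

Use the known series and substitute for the argument.
h(0) = 1
h′(0) = -1/4
h′′(0) = -1/16
Dividing each by k! gives the coefficients c_0, ..., c_2.

-1/32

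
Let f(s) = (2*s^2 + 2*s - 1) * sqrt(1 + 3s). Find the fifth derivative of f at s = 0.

-36855/32

Distribute the polynomial across the series and collect like powers.
The coefficient of s^5 in the expansion is -2457/256, so f^(5)(0) = 5! * (-2457/256) = -36855/32.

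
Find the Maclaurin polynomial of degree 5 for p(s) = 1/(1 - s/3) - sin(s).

-41*s^5/9720 + s^4/81 + 11*s^3/54 + s^2/9 - 2*s/3 + 1

Add the two expansions coefficient-wise.
p(0) = 1
p′(0) = -2/3
p′′(0) = 2/9
p′′′(0) = 11/9
p^(4)(0) = 8/27
p^(5)(0) = -41/81
The Taylor polynomial is Σ p^(k)(0)/k! · s^k.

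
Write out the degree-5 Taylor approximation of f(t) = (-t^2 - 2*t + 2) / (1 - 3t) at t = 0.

297*t^5 + 99*t^4 + 33*t^3 + 11*t^2 + 4*t + 2

Multiply each power in the prefactor through the base expansion.
f(0) = 2
f′(0) = 4
f′′(0) = 22
f′′′(0) = 198
f^(4)(0) = 2376
f^(5)(0) = 35640
Then c_k = f^(k)(0)/k! gives each Taylor coefficient.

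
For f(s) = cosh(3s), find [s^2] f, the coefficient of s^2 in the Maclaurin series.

f(0) = 1
f′(0) = 0
f′′(0) = 9
So c_2 = f′′(0)/2! = 9/2.

9/2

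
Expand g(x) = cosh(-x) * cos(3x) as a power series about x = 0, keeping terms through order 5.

7*x^4/6 - 4*x^2 + 1

Take the Cauchy product of the two expansions.
[x^0] = 1;  [x^1] = 0;  [x^2] = -4;  [x^3] = 0;  [x^4] = 7/6;  [x^5] = 0.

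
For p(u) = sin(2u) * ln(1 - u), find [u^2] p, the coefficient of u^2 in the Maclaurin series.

Multiply the two series term by term and collect like powers.
p(0) = 0
p′(0) = 0
p′′(0) = -4
So c_2 = p′′(0)/2! = -2.

-2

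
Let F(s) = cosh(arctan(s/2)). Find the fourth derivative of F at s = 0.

-7/16

Compose series: expand the inner function first, then feed it into the outer expansion.
The coefficient of s^4 in the expansion is -7/384, so F^(4)(0) = 4! * (-7/384) = -7/16.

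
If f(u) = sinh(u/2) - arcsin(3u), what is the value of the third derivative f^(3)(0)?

Add the two expansions coefficient-wise.
From the series, [u^3] f = -215/48; multiply by 3! = 6 to get -215/8.

-215/8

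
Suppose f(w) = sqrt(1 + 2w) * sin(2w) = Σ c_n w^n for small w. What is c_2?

2

Multiply the two series term by term and collect like powers.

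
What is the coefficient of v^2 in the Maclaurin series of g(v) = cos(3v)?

-9/2

g(0) = 1
g′(0) = 0
g′′(0) = -9
So c_2 = g′′(0)/2! = -9/2.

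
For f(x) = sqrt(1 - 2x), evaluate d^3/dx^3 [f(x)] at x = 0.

Differentiate repeatedly and evaluate at the center.
The coefficient of x^3 in the expansion is -1/2, so f′′′(0) = 3! * (-1/2) = -3.

-3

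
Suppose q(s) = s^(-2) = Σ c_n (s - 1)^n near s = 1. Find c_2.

3

[(s - 1)^0] = 1;  [(s - 1)^1] = -2;  [(s - 1)^2] = 3.
So c_2 = q′′(1)/2! = 3.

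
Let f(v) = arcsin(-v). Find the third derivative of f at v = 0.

Differentiate repeatedly and evaluate at the center.
From the series, [v^3] f = -1/6; multiply by 3! = 6 to get -1.

-1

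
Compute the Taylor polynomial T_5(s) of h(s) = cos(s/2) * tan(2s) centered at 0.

3781*s^5/960 + 29*s^3/12 + 2*s

Write out both Maclaurin series and multiply, keeping only the needed powers.
h(0) = 0
h′(0) = 2
h′′(0) = 0
h′′′(0) = 29/2
h^(4)(0) = 0
h^(5)(0) = 3781/8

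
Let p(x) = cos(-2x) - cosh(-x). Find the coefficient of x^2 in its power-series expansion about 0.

-5/2

Add the two expansions coefficient-wise.
p(0) = 0
p′(0) = 0
p′′(0) = -5
So c_2 = p′′(0)/2! = -5/2.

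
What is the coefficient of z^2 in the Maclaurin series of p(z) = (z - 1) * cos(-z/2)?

Distribute the polynomial across the series and collect like powers.
p(0) = -1
p′(0) = 1
p′′(0) = 1/4
Dividing each by k! gives the coefficients c_0, ..., c_2.

1/8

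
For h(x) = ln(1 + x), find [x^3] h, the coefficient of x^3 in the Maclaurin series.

1/3

Apply the Taylor formula c_k = f^(k)(a)/k!.
h(0) = 0
h′(0) = 1
h′′(0) = -1
h′′′(0) = 2
Dividing each by k! gives the coefficients c_0, ..., c_3.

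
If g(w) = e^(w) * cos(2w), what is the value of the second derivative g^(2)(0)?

Expand each factor separately, then convolve coefficients.
The coefficient of w^2 in the expansion is -3/2, so g′′(0) = 2! * (-3/2) = -3.

-3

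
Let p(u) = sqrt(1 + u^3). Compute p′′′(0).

3

Differentiate repeatedly and evaluate at the center.
From the series, [u^3] p = 1/2; multiply by 3! = 6 to get 3.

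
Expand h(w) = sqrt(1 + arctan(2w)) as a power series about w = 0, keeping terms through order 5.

83*w^5/40 + 17*w^4/24 - 5*w^3/6 - w^2/2 + w + 1

Compose series: expand the inner function first, then feed it into the outer expansion.
h(0) = 1
h′(0) = 1
h′′(0) = -1
h′′′(0) = -5
h^(4)(0) = 17
h^(5)(0) = 249
Then c_k = h^(k)(0)/k! gives each Taylor coefficient.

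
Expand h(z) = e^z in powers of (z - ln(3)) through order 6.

(z - ln(3))^6/240 + (z - ln(3))^5/40 + (z - ln(3))^4/8 + (z - ln(3))^3/2 + 3*(z - ln(3))^2/2 + 3*(z - ln(3)) + 3

Differentiate repeatedly and evaluate at the center.
[(z - ln(3))^0] = 3;  [(z - ln(3))^1] = 3;  [(z - ln(3))^2] = 3/2;  [(z - ln(3))^3] = 1/2;  [(z - ln(3))^4] = 1/8;  [(z - ln(3))^5] = 1/40;  [(z - ln(3))^6] = 1/240.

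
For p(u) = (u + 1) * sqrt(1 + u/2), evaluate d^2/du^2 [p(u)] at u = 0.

Distribute the polynomial across the series and collect like powers.
From the series, [u^2] p = 7/32; multiply by 2! = 2 to get 7/16.

7/16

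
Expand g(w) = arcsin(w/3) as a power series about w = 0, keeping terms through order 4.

w^3/162 + w/3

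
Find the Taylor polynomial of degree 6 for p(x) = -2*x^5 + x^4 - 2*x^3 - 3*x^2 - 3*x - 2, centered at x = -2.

Use the known series and substitute for the argument.
[(x + 2)^0] = 88;  [(x + 2)^1] = -207;  [(x + 2)^2] = 193;  [(x + 2)^3] = -90;  [(x + 2)^4] = 21;  [(x + 2)^5] = -2;  [(x + 2)^6] = 0.

-2*(x + 2)^5 + 21*(x + 2)^4 - 90*(x + 2)^3 + 193*(x + 2)^2 - 207*(x + 2) + 88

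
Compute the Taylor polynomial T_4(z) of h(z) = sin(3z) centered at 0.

-9*z^3/2 + 3*z

Differentiate repeatedly and evaluate at the center.
h(0) = 0
h′(0) = 3
h′′(0) = 0
h′′′(0) = -27
h^(4)(0) = 0
Dividing each by k! gives the coefficients c_0, ..., c_4.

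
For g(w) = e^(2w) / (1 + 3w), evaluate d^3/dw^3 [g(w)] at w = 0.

Take the Cauchy product of the two expansions.
The coefficient of w^3 in the expansion is -41/3, so g′′′(0) = 3! * (-41/3) = -82.

-82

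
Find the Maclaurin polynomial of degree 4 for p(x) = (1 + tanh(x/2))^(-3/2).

Compose series: expand the inner function first, then feed it into the outer expansion.
p(0) = 1
p′(0) = -3/4
p′′(0) = 15/16
p′′′(0) = -81/64
p^(4)(0) = 465/256

155*x^4/2048 - 27*x^3/128 + 15*x^2/32 - 3*x/4 + 1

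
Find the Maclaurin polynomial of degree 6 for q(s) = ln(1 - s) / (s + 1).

Use 1/(1 - r) = Σ r^k on the denominator, then take the Cauchy product.
[s^0] = 0;  [s^1] = -1;  [s^2] = 1/2;  [s^3] = -5/6;  [s^4] = 7/12;  [s^5] = -47/60;  [s^6] = 37/60.

37*s^6/60 - 47*s^5/60 + 7*s^4/12 - 5*s^3/6 + s^2/2 - s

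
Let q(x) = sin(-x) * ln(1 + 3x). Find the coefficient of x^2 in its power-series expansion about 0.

Multiply the two series term by term and collect like powers.
[x^0] = 0;  [x^1] = 0;  [x^2] = -3.

-3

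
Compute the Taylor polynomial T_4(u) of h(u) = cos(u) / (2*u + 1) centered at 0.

Expand 1/(denominator) as a geometric series and multiply by the numerator's series.
h(0) = 1
h′(0) = -2
h′′(0) = 7
h′′′(0) = -42
h^(4)(0) = 337
Then c_k = h^(k)(0)/k! gives each Taylor coefficient.

337*u^4/24 - 7*u^3 + 7*u^2/2 - 2*u + 1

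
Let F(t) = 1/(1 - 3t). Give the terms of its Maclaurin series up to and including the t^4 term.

81*t^4 + 27*t^3 + 9*t^2 + 3*t + 1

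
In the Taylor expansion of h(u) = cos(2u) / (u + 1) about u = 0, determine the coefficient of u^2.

Use 1/(1 - r) = Σ r^k on the denominator, then take the Cauchy product.
[u^0] = 1;  [u^1] = -1;  [u^2] = -1.
So c_2 = h′′(0)/2! = -1.

-1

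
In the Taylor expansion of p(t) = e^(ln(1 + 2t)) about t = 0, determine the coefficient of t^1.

2

Substitute the inner expansion into the outer series and collect powers.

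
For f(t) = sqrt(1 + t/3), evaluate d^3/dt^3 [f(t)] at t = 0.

The coefficient of t^3 in the expansion is 1/432, so f′′′(0) = 3! * (1/432) = 1/72.

1/72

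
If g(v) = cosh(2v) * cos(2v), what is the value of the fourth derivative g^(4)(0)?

-64

Multiply the two series term by term and collect like powers.
From the series, [v^4] g = -8/3; multiply by 4! = 24 to get -64.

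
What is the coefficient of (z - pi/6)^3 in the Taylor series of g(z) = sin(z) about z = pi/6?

-sqrt(3)/12

Use the known series and substitute for the argument.
So c_3 = g′′′(pi/6)/3! = -sqrt(3)/12.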